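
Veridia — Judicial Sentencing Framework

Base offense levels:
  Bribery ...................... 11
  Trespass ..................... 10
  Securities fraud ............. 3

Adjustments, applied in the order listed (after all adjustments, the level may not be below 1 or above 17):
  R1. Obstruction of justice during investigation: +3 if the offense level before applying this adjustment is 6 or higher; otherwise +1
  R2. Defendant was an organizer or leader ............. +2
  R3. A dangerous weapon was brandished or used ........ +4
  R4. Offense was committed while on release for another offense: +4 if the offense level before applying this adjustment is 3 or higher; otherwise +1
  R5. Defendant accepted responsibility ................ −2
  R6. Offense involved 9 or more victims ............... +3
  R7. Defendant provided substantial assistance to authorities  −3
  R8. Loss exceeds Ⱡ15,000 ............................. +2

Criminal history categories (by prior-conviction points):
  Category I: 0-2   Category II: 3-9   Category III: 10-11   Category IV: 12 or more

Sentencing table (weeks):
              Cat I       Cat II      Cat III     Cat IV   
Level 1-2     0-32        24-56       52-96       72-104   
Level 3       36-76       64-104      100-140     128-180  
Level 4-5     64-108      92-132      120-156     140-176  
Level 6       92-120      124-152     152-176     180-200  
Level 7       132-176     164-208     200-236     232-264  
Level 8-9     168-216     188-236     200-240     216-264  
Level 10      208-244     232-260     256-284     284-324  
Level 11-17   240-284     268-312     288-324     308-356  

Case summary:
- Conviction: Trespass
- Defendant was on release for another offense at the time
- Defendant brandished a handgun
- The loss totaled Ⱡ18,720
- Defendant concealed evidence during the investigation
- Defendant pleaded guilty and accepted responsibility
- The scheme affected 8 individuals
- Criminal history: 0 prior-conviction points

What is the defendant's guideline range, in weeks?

Base offense level for trespass: 10.
R1 applies (level before this adjustment is 10 ≥ 6, so +3): 10 + 3 = 13.
R2 does not apply.
R3 applies: 13 + 4 = 17.
R4 applies (level before this adjustment is 17 ≥ 3, so +4): 17 + 4 = 21.
R5 applies: 21 − 2 = 19.
R7 does not apply.
R8 applies: 19 + 2 = 21.
Level 21 exceeds the maximum of 17; capped at 17.
Final offense level: 17.
Criminal history: 0 prior points → Category I (0-2).
Level 17 falls in the 11-17 band.
Grid: Level 11-17 × Category I = 240-284 weeks.

240-284 weeks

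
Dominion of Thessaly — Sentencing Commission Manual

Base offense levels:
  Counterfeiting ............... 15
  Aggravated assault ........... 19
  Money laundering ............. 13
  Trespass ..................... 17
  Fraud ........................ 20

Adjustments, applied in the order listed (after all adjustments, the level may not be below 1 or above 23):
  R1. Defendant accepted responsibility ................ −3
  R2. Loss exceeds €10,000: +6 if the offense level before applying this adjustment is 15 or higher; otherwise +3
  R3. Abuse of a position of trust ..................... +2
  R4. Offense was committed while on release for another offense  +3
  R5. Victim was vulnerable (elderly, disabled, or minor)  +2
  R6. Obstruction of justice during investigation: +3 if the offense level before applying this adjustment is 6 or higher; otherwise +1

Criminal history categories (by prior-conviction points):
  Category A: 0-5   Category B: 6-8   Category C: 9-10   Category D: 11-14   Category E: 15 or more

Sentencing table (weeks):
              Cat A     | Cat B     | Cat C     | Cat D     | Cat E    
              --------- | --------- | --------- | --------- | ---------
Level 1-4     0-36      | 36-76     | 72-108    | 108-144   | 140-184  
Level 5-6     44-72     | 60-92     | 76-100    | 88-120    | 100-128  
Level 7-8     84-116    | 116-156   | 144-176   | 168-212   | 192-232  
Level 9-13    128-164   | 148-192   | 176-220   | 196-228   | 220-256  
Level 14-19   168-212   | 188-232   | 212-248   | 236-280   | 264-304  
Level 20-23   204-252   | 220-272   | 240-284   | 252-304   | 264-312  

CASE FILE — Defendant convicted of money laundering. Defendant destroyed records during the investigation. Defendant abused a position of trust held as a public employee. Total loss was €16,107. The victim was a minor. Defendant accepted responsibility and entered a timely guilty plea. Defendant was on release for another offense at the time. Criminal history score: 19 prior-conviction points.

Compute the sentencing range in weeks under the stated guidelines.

264-312 weeks

Base offense level for money laundering: 13.
R1 applies: 13 − 3 = 10.
R2 applies (level before this adjustment is 10 < 15, so +3): 10 + 3 = 13.
R3 applies: 13 + 2 = 15.
R4 applies: 15 + 3 = 18.
R5 applies: 18 + 2 = 20.
R6 applies (level before this adjustment is 20 ≥ 6, so +3): 20 + 3 = 23.
Final offense level: 23.
Criminal history: 19 prior points → Category E (15+).
Level 23 falls in the 20-23 band.
Grid: Level 20-23 × Category E = 264-312 weeks.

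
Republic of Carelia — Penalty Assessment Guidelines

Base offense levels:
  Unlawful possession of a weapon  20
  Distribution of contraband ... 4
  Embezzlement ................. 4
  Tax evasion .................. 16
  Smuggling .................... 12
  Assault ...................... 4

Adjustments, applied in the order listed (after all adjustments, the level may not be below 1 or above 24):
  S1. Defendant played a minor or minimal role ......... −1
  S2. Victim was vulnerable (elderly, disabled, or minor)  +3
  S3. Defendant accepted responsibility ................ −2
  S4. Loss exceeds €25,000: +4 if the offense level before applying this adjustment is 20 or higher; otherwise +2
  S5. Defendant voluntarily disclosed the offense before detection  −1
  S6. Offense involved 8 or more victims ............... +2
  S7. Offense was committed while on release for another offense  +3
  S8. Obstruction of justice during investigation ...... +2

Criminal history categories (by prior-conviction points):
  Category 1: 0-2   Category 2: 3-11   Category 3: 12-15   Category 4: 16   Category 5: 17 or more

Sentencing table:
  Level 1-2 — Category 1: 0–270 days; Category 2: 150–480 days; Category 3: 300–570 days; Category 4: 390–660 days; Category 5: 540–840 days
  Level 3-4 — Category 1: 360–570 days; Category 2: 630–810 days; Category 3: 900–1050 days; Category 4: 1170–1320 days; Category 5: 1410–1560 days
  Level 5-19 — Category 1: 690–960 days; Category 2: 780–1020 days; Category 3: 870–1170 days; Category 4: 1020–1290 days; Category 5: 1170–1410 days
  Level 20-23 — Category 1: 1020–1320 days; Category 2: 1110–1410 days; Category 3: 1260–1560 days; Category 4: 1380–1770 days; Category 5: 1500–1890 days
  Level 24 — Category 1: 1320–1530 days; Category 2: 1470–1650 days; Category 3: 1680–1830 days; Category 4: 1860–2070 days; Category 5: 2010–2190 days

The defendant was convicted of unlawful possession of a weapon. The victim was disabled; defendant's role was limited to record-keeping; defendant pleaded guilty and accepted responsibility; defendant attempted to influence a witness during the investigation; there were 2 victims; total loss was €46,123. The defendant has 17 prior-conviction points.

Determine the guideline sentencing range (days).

Base offense level for unlawful possession of a weapon: 20.
S1 applies: 20 − 1 = 19.
S2 applies: 19 + 3 = 22.
S3 applies: 22 − 2 = 20.
S4 applies (level before this adjustment is 20 ≥ 20, so +4): 20 + 4 = 24.
S5 does not apply.
S6 does not apply.
S8 applies: 24 + 2 = 26.
Level 26 exceeds the maximum of 24; capped at 24.
Final offense level: 24.
Criminal history: 17 prior points → Category 5 (17+).
Level 24 falls in the 24 band.
Grid: Level 24 × Category 5 = 2010-2190 days.

2010-2190 days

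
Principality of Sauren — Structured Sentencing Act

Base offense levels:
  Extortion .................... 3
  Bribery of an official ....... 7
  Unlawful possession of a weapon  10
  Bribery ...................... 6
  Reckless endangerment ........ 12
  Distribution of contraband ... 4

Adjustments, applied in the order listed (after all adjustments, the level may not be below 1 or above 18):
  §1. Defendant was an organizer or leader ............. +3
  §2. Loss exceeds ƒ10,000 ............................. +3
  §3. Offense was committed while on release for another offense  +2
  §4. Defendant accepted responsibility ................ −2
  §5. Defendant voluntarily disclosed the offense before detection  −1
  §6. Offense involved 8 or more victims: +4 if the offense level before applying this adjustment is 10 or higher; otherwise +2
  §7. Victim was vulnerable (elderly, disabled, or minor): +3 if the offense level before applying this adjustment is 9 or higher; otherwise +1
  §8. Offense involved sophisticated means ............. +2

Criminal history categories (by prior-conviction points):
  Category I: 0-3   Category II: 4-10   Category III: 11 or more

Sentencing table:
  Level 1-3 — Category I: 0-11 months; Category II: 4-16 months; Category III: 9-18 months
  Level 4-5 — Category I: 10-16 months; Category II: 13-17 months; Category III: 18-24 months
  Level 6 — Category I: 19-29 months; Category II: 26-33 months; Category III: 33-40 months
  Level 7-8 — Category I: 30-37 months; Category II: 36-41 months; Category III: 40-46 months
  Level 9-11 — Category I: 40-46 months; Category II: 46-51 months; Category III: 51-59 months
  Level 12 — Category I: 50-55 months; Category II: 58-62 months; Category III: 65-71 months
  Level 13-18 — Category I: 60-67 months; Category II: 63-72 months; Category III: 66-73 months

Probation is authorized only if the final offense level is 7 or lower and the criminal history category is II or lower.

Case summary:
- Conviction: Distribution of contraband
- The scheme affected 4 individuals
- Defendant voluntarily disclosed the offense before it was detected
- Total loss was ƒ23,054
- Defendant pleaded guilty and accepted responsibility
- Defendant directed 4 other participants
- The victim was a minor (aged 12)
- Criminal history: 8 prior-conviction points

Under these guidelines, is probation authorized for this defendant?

No

Base offense level for distribution of contraband: 4.
§1 applies: 4 + 3 = 7.
§2 applies: 7 + 3 = 10.
§4 applies: 10 − 2 = 8.
§5 applies: 8 − 1 = 7.
§6 does not apply.
§7 applies (level before this adjustment is 7 < 9, so +1): 7 + 1 = 8.
§8 does not apply.
Final offense level: 8.
Criminal history: 8 prior points → Category II (4-10).
Level 8 falls in the 7-8 band.
Grid: Level 7-8 × Category II = 36-41 months.
Probation check: level 8 > 7 and category II ≤ II → not eligible.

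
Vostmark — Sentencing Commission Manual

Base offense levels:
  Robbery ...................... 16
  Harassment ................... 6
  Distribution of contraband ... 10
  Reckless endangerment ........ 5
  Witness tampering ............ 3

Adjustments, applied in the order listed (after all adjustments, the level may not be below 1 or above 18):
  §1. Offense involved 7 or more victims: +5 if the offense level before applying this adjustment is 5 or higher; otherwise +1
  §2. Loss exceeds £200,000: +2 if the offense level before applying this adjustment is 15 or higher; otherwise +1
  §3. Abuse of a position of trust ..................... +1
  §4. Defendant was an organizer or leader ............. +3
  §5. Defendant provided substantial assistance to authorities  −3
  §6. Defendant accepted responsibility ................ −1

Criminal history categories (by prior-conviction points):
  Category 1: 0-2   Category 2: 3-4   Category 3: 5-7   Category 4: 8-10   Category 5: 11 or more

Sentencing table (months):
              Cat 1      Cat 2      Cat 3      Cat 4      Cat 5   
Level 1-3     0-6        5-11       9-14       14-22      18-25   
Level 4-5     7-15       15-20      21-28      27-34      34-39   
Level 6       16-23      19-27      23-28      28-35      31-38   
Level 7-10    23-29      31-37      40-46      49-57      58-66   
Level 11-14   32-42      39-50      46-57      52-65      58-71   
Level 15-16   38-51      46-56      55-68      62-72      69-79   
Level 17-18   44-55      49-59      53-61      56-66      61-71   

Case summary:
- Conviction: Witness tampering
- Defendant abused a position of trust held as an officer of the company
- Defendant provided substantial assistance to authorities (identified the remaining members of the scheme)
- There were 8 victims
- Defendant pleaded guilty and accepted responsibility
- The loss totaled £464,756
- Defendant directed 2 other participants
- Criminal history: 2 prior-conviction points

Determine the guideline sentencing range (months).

7-15 months

Base offense level for witness tampering: 3.
§1 applies (level before this adjustment is 3 < 5, so +1): 3 + 1 = 4.
§2 applies (level before this adjustment is 4 < 15, so +1): 4 + 1 = 5.
§3 applies: 5 + 1 = 6.
§4 applies: 6 + 3 = 9.
§5 applies: 9 − 3 = 6.
§6 applies: 6 − 1 = 5.
Final offense level: 5.
Criminal history: 2 prior points → Category 1 (0-2).
Level 5 falls in the 4-5 band.
Grid: Level 4-5 × Category 1 = 7-15 months.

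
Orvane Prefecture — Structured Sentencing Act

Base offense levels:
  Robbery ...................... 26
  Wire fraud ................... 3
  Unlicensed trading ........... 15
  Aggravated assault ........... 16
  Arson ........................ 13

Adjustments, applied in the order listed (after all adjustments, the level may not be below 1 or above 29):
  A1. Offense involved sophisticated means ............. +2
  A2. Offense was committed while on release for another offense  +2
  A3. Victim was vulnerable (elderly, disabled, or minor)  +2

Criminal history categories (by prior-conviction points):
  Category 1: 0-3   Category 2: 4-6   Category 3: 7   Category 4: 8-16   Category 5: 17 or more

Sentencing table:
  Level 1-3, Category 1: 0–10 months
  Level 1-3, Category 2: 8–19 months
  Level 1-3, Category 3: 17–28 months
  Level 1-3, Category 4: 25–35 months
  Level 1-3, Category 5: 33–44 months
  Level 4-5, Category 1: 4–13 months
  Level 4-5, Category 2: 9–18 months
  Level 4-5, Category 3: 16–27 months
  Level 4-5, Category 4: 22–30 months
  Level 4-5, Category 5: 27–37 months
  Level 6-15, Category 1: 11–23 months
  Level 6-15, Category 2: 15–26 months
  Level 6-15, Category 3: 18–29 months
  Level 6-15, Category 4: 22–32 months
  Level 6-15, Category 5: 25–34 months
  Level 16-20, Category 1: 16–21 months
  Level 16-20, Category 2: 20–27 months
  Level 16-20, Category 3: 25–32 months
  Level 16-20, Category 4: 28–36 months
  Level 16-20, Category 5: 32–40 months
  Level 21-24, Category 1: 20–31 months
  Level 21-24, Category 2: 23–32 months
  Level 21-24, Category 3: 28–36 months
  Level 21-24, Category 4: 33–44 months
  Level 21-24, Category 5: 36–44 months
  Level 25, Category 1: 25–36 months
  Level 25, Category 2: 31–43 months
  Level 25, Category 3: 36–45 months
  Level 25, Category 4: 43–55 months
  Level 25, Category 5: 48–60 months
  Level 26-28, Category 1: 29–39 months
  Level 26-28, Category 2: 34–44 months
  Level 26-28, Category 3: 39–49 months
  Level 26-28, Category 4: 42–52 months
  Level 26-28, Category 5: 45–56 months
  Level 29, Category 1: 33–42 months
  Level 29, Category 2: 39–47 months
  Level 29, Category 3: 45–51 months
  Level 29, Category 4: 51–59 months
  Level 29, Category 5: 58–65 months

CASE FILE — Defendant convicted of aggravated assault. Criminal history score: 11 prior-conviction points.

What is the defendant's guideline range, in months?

28-36 months

Base offense level for aggravated assault: 16.
Final offense level: 16.
Criminal history: 11 prior points → Category 4 (8-16).
Level 16 falls in the 16-20 band.
Grid: Level 16-20 × Category 4 = 28-36 months.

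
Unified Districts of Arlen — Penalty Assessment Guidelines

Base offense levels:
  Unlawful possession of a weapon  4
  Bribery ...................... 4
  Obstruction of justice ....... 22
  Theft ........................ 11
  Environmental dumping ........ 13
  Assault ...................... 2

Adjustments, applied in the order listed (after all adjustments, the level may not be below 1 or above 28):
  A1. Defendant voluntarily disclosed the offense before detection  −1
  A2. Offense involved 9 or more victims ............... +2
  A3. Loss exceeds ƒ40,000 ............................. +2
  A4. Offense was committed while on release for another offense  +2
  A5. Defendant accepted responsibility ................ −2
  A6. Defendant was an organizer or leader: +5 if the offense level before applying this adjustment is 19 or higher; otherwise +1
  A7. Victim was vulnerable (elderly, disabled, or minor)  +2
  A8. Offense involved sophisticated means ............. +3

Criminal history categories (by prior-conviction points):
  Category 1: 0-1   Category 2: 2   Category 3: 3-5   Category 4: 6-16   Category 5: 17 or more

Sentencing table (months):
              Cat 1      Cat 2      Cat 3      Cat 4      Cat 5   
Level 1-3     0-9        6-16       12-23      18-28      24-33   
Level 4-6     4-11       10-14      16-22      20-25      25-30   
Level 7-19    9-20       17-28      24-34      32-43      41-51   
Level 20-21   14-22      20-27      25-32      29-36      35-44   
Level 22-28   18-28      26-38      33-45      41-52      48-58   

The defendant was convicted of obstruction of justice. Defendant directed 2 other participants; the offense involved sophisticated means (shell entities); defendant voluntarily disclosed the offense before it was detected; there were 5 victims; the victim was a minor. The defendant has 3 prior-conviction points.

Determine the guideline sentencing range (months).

33-45 months

Base offense level for obstruction of justice: 22.
A1 applies: 22 − 1 = 21.
A2 does not apply.
A4 does not apply.
A5 does not apply.
A6 applies (level before this adjustment is 21 ≥ 19, so +5): 21 + 5 = 26.
A7 applies: 26 + 2 = 28.
A8 applies: 28 + 3 = 31.
Level 31 exceeds the maximum of 28; capped at 28.
Final offense level: 28.
Criminal history: 3 prior points → Category 3 (3-5).
Level 28 falls in the 22-28 band.
Grid: Level 22-28 × Category 3 = 33-45 months.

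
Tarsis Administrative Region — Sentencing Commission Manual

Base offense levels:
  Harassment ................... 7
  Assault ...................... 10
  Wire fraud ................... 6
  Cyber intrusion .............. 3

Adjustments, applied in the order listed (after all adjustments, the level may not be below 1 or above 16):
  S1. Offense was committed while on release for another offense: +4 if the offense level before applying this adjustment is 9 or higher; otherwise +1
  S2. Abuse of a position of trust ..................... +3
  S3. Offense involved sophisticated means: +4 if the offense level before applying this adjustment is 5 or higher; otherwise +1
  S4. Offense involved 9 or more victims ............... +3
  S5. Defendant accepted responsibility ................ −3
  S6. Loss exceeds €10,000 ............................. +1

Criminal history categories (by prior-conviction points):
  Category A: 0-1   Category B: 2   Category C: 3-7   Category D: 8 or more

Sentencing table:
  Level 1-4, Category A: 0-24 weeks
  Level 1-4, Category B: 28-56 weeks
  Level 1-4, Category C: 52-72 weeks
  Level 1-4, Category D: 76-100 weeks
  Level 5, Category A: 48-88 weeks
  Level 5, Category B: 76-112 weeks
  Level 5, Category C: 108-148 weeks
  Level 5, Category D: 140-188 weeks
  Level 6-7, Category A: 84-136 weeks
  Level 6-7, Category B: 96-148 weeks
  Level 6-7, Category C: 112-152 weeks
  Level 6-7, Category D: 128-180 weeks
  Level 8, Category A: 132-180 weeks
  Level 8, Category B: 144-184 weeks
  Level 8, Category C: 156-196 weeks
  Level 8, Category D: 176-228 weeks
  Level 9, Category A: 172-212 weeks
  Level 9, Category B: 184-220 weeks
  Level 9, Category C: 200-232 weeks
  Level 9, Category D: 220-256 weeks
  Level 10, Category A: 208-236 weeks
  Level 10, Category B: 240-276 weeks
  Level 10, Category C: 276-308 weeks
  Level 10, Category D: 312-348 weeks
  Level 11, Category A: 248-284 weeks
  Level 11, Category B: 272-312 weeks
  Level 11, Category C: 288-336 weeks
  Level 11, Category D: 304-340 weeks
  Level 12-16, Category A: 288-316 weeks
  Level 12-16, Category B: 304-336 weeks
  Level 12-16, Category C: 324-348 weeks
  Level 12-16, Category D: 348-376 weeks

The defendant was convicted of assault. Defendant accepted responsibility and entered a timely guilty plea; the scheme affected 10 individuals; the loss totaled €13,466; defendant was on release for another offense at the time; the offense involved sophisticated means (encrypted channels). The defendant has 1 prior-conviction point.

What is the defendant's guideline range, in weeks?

288-316 weeks

Base offense level for assault: 10.
S1 applies (level before this adjustment is 10 ≥ 9, so +4): 10 + 4 = 14.
S3 applies (level before this adjustment is 14 ≥ 5, so +4): 14 + 4 = 18.
S4 applies: 18 + 3 = 21.
S5 applies: 21 − 3 = 18.
S6 applies: 18 + 1 = 19.
Level 19 exceeds the maximum of 16; capped at 16.
Final offense level: 16.
Criminal history: 1 prior point → Category A (0-1).
Level 16 falls in the 12-16 band.
Grid: Level 12-16 × Category A = 288-316 weeks.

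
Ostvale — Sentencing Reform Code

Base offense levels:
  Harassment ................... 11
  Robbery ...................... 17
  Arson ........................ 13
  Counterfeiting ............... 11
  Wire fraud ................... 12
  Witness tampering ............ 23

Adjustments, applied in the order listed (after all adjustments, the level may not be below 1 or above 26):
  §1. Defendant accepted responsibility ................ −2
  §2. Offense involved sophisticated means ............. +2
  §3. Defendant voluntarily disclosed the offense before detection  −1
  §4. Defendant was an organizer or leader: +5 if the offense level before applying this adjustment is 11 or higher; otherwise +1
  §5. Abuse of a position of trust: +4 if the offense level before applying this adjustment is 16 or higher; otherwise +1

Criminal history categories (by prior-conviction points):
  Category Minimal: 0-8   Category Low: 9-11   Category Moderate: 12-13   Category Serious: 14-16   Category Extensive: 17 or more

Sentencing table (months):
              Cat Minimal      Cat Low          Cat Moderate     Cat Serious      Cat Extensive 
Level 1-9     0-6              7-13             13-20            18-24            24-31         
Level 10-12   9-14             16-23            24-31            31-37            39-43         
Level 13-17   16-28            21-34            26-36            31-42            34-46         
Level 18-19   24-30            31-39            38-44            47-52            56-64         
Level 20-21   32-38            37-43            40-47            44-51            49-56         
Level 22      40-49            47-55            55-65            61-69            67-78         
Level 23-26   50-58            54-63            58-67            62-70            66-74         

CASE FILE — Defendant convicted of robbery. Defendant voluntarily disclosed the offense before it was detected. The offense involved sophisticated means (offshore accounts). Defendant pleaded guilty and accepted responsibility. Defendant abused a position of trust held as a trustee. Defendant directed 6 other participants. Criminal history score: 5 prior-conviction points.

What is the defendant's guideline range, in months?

Base offense level for robbery: 17.
§1 applies: 17 − 2 = 15.
§2 applies: 15 + 2 = 17.
§3 applies: 17 − 1 = 16.
§4 applies (level before this adjustment is 16 ≥ 11, so +5): 16 + 5 = 21.
§5 applies (level before this adjustment is 21 ≥ 16, so +4): 21 + 4 = 25.
Final offense level: 25.
Criminal history: 5 prior points → Category Minimal (0-8).
Level 25 falls in the 23-26 band.
Grid: Level 23-26 × Category Minimal = 50-58 months.

50-58 months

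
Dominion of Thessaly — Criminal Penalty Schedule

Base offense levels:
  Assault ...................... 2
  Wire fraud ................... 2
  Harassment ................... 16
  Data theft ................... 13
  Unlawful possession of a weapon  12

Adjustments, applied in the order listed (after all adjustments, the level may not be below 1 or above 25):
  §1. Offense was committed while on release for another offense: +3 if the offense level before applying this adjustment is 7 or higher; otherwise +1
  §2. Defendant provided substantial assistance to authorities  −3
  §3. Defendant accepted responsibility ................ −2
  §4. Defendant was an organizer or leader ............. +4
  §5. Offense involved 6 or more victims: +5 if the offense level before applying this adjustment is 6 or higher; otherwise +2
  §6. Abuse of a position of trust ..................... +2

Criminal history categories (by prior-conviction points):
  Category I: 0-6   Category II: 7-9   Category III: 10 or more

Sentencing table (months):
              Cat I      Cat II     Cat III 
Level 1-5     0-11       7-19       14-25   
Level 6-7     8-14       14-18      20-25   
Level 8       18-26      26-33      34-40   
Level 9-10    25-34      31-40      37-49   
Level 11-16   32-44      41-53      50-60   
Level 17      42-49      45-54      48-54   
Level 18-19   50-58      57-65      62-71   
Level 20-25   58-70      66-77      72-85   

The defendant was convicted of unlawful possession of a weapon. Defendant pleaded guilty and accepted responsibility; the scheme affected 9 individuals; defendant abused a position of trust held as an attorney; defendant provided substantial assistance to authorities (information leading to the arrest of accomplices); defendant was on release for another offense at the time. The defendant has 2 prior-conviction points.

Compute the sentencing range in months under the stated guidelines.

Base offense level for unlawful possession of a weapon: 12.
§1 applies (level before this adjustment is 12 ≥ 7, so +3): 12 + 3 = 15.
§2 applies: 15 − 3 = 12.
§3 applies: 12 − 2 = 10.
§4 does not apply.
§5 applies (level before this adjustment is 10 ≥ 6, so +5): 10 + 5 = 15.
§6 applies: 15 + 2 = 17.
Final offense level: 17.
Criminal history: 2 prior points → Category I (0-6).
Level 17 falls in the 17 band.
Grid: Level 17 × Category I = 42-49 months.

42-49 months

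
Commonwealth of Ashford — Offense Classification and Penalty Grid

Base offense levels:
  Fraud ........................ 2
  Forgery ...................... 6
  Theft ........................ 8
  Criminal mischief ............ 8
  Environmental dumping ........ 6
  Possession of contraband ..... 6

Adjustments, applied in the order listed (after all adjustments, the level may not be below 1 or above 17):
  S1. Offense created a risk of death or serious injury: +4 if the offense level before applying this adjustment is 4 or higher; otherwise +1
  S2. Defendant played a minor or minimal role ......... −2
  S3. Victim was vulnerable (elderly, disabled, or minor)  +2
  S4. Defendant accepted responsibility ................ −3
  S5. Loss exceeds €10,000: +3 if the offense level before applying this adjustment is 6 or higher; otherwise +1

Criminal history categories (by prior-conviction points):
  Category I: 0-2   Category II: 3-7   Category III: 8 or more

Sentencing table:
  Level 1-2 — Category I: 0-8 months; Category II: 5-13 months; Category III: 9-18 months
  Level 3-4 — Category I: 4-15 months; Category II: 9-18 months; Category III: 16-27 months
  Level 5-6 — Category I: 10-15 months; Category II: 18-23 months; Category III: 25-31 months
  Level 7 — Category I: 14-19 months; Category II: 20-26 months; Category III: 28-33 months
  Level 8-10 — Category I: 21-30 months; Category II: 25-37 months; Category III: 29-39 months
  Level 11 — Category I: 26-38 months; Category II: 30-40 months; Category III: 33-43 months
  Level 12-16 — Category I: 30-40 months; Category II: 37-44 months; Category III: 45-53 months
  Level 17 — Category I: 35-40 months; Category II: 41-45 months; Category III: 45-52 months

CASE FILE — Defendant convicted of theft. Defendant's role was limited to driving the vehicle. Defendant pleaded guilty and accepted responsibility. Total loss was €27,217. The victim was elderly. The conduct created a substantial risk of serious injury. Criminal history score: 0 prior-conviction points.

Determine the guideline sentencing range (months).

Base offense level for theft: 8.
S1 applies (level before this adjustment is 8 ≥ 4, so +4): 8 + 4 = 12.
S2 applies: 12 − 2 = 10.
S3 applies: 10 + 2 = 12.
S4 applies: 12 − 3 = 9.
S5 applies (level before this adjustment is 9 ≥ 6, so +3): 9 + 3 = 12.
Final offense level: 12.
Criminal history: 0 prior points → Category I (0-2).
Level 12 falls in the 12-16 band.
Grid: Level 12-16 × Category I = 30-40 months.

30-40 months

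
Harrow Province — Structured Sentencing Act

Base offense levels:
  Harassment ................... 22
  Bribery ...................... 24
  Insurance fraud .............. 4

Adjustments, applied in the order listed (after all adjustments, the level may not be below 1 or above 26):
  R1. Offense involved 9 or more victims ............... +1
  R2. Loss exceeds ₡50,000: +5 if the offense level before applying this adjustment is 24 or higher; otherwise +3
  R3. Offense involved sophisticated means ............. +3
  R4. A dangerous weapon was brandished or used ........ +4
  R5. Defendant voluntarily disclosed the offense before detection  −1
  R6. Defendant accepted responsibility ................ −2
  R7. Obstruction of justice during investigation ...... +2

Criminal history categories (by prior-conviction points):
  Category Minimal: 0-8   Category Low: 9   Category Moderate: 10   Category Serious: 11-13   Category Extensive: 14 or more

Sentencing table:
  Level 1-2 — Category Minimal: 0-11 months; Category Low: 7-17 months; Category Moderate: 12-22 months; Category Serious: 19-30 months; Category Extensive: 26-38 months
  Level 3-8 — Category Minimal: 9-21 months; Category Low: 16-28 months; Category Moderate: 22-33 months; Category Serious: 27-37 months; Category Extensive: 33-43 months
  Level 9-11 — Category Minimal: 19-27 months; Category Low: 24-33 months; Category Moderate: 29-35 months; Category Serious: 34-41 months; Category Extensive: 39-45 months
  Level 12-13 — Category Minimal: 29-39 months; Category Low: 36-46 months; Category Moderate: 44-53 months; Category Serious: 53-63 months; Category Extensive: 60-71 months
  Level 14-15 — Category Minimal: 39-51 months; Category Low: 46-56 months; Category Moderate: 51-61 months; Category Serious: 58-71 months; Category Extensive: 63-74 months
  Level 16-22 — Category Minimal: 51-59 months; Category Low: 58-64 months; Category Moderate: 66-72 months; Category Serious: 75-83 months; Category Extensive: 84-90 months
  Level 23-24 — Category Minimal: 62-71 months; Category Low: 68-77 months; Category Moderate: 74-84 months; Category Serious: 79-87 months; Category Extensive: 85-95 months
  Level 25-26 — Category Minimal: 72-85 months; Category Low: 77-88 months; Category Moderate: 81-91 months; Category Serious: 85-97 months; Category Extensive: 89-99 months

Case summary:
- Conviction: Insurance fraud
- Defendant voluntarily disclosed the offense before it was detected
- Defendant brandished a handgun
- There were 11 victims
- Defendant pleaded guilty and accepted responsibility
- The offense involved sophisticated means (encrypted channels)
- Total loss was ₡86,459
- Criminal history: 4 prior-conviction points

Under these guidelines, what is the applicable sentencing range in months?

Base offense level for insurance fraud: 4.
R1 applies: 4 + 1 = 5.
R2 applies (level before this adjustment is 5 < 24, so +3): 5 + 3 = 8.
R3 applies: 8 + 3 = 11.
R4 applies: 11 + 4 = 15.
R5 applies: 15 − 1 = 14.
R6 applies: 14 − 2 = 12.
Final offense level: 12.
Criminal history: 4 prior points → Category Minimal (0-8).
Level 12 falls in the 12-13 band.
Grid: Level 12-13 × Category Minimal = 29-39 months.

29-39 months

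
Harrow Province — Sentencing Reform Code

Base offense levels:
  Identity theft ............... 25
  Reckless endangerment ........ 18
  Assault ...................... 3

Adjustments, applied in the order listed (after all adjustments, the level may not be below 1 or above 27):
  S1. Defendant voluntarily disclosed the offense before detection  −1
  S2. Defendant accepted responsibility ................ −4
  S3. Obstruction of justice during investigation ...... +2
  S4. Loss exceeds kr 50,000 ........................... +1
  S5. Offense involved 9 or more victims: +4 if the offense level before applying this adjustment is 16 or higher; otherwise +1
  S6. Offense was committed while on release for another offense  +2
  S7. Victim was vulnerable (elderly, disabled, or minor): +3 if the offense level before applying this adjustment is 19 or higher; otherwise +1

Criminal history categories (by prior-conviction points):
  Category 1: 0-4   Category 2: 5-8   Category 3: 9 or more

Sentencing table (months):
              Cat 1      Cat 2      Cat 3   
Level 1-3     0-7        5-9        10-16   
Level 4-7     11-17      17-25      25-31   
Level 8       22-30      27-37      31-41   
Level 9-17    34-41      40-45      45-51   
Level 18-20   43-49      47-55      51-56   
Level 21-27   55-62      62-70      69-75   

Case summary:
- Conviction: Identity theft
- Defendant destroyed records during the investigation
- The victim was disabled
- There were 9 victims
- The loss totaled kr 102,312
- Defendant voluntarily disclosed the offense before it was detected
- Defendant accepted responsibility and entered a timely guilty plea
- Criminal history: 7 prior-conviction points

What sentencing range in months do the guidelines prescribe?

Base offense level for identity theft: 25.
S1 applies: 25 − 1 = 24.
S2 applies: 24 − 4 = 20.
S3 applies: 20 + 2 = 22.
S4 applies: 22 + 1 = 23.
S5 applies (level before this adjustment is 23 ≥ 16, so +4): 23 + 4 = 27.
S7 applies (level before this adjustment is 27 ≥ 19, so +3): 27 + 3 = 30.
Level 30 exceeds the maximum of 27; capped at 27.
Final offense level: 27.
Criminal history: 7 prior points → Category 2 (5-8).
Level 27 falls in the 21-27 band.
Grid: Level 21-27 × Category 2 = 62-70 months.

62-70 months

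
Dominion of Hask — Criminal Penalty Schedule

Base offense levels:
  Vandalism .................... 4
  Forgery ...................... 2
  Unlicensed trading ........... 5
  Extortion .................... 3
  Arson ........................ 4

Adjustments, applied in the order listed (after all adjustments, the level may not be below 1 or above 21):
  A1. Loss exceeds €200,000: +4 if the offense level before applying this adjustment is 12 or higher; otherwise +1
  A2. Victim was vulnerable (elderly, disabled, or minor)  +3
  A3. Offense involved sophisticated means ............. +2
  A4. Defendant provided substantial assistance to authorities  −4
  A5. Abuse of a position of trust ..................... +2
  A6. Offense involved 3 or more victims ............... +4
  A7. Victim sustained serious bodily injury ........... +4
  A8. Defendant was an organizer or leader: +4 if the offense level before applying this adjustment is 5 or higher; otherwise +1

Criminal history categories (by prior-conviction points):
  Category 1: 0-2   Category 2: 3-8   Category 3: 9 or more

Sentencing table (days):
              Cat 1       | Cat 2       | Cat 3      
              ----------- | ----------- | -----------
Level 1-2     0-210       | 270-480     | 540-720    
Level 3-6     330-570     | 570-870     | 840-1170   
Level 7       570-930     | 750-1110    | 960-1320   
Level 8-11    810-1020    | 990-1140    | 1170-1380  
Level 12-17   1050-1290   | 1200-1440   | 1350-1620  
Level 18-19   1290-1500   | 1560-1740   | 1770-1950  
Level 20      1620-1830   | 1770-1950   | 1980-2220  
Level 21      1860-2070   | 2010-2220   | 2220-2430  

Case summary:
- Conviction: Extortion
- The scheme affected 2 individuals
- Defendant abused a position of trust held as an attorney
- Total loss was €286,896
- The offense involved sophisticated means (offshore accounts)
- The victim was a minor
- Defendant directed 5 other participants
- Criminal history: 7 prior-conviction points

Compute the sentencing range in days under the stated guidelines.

1200-1440 days

Base offense level for extortion: 3.
A1 applies (level before this adjustment is 3 < 12, so +1): 3 + 1 = 4.
A2 applies: 4 + 3 = 7.
A3 applies: 7 + 2 = 9.
A5 applies: 9 + 2 = 11.
A8 applies (level before this adjustment is 11 ≥ 5, so +4): 11 + 4 = 15.
Final offense level: 15.
Criminal history: 7 prior points → Category 2 (3-8).
Level 15 falls in the 12-17 band.
Grid: Level 12-17 × Category 2 = 1200-1440 days.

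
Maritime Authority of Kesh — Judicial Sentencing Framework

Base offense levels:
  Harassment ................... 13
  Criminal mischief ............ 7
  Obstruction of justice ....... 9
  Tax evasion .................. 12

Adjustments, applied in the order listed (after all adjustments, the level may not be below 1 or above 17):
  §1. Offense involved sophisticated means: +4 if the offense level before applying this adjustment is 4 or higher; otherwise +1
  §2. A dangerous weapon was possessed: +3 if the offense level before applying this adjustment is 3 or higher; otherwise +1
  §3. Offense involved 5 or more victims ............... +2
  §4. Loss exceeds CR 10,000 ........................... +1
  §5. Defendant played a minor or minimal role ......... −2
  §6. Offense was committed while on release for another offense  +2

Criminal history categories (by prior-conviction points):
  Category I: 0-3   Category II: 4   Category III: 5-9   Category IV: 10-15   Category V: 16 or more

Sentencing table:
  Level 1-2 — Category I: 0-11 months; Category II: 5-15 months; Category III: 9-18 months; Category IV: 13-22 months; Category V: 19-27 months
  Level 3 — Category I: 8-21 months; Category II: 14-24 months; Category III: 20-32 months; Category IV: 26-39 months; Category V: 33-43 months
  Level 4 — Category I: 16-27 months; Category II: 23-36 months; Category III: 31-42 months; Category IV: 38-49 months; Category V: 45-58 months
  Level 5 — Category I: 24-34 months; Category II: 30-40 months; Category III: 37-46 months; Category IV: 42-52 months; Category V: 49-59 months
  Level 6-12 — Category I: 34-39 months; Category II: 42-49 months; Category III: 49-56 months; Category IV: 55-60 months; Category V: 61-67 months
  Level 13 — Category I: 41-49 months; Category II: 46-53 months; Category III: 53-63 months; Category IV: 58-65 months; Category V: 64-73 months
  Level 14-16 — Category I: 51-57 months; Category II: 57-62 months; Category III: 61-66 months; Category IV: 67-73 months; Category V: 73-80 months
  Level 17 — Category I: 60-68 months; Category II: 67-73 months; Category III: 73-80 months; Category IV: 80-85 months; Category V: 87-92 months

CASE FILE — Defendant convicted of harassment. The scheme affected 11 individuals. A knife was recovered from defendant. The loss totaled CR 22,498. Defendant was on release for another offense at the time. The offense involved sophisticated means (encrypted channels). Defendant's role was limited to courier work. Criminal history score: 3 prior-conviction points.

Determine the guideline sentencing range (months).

Base offense level for harassment: 13.
§1 applies (level before this adjustment is 13 ≥ 4, so +4): 13 + 4 = 17.
§2 applies (level before this adjustment is 17 ≥ 3, so +3): 17 + 3 = 20.
§3 applies: 20 + 2 = 22.
§4 applies: 22 + 1 = 23.
§5 applies: 23 − 2 = 21.
§6 applies: 21 + 2 = 23.
Level 23 exceeds the maximum of 17; capped at 17.
Final offense level: 17.
Criminal history: 3 prior points → Category I (0-3).
Level 17 falls in the 17 band.
Grid: Level 17 × Category I = 60-68 months.

60-68 months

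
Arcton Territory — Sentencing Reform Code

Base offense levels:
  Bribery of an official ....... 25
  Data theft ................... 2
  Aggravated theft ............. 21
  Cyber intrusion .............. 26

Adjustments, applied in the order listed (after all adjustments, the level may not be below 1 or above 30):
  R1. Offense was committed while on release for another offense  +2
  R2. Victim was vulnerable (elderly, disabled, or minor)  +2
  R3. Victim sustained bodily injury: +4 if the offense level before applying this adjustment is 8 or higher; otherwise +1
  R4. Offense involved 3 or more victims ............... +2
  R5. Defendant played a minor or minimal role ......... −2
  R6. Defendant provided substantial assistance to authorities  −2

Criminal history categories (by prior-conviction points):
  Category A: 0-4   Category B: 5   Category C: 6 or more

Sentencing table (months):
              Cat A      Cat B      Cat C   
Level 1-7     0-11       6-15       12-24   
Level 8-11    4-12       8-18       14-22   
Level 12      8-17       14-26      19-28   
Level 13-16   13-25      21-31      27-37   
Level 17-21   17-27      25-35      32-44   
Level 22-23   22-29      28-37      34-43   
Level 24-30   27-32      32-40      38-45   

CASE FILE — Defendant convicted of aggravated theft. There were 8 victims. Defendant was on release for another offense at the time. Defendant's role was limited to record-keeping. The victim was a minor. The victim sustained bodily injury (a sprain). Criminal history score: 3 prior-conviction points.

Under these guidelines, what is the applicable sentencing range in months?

27-32 months

Base offense level for aggravated theft: 21.
R1 applies: 21 + 2 = 23.
R2 applies: 23 + 2 = 25.
R3 applies (level before this adjustment is 25 ≥ 8, so +4): 25 + 4 = 29.
R4 applies: 29 + 2 = 31.
R5 applies: 31 − 2 = 29.
Final offense level: 29.
Criminal history: 3 prior points → Category A (0-4).
Level 29 falls in the 24-30 band.
Grid: Level 24-30 × Category A = 27-32 months.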